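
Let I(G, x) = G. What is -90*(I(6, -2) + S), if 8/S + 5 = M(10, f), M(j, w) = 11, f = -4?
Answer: -660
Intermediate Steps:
S = 4/3 (S = 8/(-5 + 11) = 8/6 = 8*(1/6) = 4/3 ≈ 1.3333)
-90*(I(6, -2) + S) = -90*(6 + 4/3) = -90*22/3 = -660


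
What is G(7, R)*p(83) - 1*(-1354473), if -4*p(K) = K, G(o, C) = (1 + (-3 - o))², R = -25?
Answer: 5411169/4 ≈ 1.3528e+6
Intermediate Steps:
G(o, C) = (-2 - o)²
p(K) = -K/4
G(7, R)*p(83) - 1*(-1354473) = (2 + 7)²*(-¼*83) - 1*(-1354473) = 9²*(-83/4) + 1354473 = 81*(-83/4) + 1354473 = -6723/4 + 1354473 = 5411169/4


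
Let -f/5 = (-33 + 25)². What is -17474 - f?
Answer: -17154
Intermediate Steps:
f = -320 (f = -5*(-33 + 25)² = -5*(-8)² = -5*64 = -320)
-17474 - f = -17474 - 1*(-320) = -17474 + 320 = -17154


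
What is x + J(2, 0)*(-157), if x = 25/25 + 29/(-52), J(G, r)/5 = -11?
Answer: 449043/52 ≈ 8635.4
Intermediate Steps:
J(G, r) = -55 (J(G, r) = 5*(-11) = -55)
x = 23/52 (x = 25*(1/25) + 29*(-1/52) = 1 - 29/52 = 23/52 ≈ 0.44231)
x + J(2, 0)*(-157) = 23/52 - 55*(-157) = 23/52 + 8635 = 449043/52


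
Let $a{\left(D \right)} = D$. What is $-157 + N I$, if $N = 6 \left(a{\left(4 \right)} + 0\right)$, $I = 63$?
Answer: $1355$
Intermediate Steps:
$N = 24$ ($N = 6 \left(4 + 0\right) = 6 \cdot 4 = 24$)
$-157 + N I = -157 + 24 \cdot 63 = -157 + 1512 = 1355$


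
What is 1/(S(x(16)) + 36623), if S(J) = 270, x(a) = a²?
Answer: 1/36893 ≈ 2.7105e-5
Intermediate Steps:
1/(S(x(16)) + 36623) = 1/(270 + 36623) = 1/36893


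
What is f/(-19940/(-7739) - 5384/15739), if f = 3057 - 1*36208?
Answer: -4037928415271/272168884 ≈ -14836.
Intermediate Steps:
f = -33151 (f = 3057 - 36208 = -33151)
f/(-19940/(-7739) - 5384/15739) = -33151/(-19940/(-7739) - 5384/15739) = -33151/(-19940*(-1/7739) - 5384*1/15739) = -33151/(19940/7739 - 5384/15739) = -33151/272168884/121804121 = -33151*121804121/272168884 = -4037928415271/272168884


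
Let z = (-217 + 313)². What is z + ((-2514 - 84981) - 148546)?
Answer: -226825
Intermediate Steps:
z = 9216 (z = 96² = 9216)
z + ((-2514 - 84981) - 148546) = 9216 + ((-2514 - 84981) - 148546) = 9216 + (-87495 - 148546) = 9216 - 236041 = -226825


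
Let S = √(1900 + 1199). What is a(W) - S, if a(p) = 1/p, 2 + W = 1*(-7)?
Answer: -⅑ - √3099 ≈ -55.780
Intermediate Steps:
W = -9 (W = -2 + 1*(-7) = -2 - 7 = -9)
S = √3099 ≈ 55.669
a(W) - S = 1/(-9) - √3099 = -⅑ - √3099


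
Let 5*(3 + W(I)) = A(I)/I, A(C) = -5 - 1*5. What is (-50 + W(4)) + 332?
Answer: 557/2 ≈ 278.50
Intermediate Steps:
A(C) = -10 (A(C) = -5 - 5 = -10)
W(I) = -3 - 2/I (W(I) = -3 + (-10/I)/5 = -3 - 2/I)
(-50 + W(4)) + 332 = (-50 + (-3 - 2/4)) + 332 = (-50 + (-3 - 2*¼)) + 332 = (-50 + (-3 - ½)) + 332 = (-50 - 7/2) + 332 = -107/2 + 332 = 557/2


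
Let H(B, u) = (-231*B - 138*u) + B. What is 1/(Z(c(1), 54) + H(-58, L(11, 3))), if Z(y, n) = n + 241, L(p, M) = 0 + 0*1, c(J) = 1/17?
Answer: 1/13635 ≈ 7.3341e-5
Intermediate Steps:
c(J) = 1/17 (c(J) = 1*(1/17) = 1/17)
L(p, M) = 0 (L(p, M) = 0 + 0 = 0)
H(B, u) = -230*B - 138*u
Z(y, n) = 241 + n
1/(Z(c(1), 54) + H(-58, L(11, 3))) = 1/((241 + 54) + (-230*(-58) - 138*0)) = 1/(295 + (13340 + 0)) = 1/(295 + 13340) = 1/13635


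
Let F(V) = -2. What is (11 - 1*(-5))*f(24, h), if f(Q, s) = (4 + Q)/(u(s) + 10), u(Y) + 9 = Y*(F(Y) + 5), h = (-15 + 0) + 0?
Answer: -112/11 ≈ -10.182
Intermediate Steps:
h = -15 (h = -15 + 0 = -15)
u(Y) = -9 + 3*Y (u(Y) = -9 + Y*(-2 + 5) = -9 + Y*3 = -9 + 3*Y)
f(Q, s) = (4 + Q)/(1 + 3*s) (f(Q, s) = (4 + Q)/((-9 + 3*s) + 10) = (4 + Q)/(1 + 3*s))
(11 - 1*(-5))*f(24, h) = (11 - 1*(-5))*((4 + 24)/(1 + 3*(-15))) = (11 + 5)*(28/(1 - 45)) = 16*(28/(-44)) = 16*(-1/44*28) = 16*(-7/11) = -112/11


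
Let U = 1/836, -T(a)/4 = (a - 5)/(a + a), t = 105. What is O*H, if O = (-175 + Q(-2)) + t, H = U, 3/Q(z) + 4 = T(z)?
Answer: -773/9196 ≈ -0.084058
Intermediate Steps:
T(a) = -2*(-5 + a)/a (T(a) = -4*(a - 5)/(a + a) = -4*(-5 + a)/(2*a) = -4*(-5 + a)*1/(2*a) = -2*(-5 + a)/a)
Q(z) = 3/(-6 + 10/z) (Q(z) = 3/(-4 + (-2 + 10/z)) = 3/(-6 + 10/z))
U = 1/836 ≈ 0.0011962
H = 1/836 ≈ 0.0011962
O = -773/11 (O = (-175 - 3*(-2)/(-10 + 6*(-2))) + 105 = (-175 - 3*(-2)/(-10 - 12)) + 105 = (-175 - 3*(-2)/(-22)) + 105 = (-175 - 3*(-2)*(-1/22)) + 105 = (-175 - 3/11) + 105 = -1928/11 + 105 = -773/11 ≈ -70.273)
O*H = -773/11*1/836 = -773/9196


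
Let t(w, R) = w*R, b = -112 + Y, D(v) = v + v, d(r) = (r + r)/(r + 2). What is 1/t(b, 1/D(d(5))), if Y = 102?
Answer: -2/7 ≈ -0.28571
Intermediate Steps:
d(r) = 2*r/(2 + r) (d(r) = (2*r)/(2 + r) = 2*r/(2 + r))
D(v) = 2*v
b = -10 (b = -112 + 102 = -10)
t(w, R) = R*w
1/t(b, 1/D(d(5))) = 1/(-10/(2*(2*5/(2 + 5)))) = 1/(-10/(2*(2*5/7))) = 1/(-10/(2*(2*5*(⅐)))) = 1/(-10/(2*(10/7))) = 1/(-10/(20/7)) = 1/((7/20)*(-10)) = 1/(-7/2) = -2/7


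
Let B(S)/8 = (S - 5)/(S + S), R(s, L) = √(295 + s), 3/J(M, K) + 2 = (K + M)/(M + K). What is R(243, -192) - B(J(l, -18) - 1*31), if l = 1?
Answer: -78/17 + √538 ≈ 18.607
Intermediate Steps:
J(M, K) = -3 (J(M, K) = 3/(-2 + (K + M)/(M + K)) = 3/(-2 + (K + M)/(K + M)) = 3/(-2 + 1) = 3/(-1) = 3*(-1) = -3)
B(S) = 4*(-5 + S)/S (B(S) = 8*((S - 5)/(S + S)) = 8*((-5 + S)/((2*S))) = 8*((-5 + S)*(1/(2*S))) = 8*((-5 + S)/(2*S)) = 4*(-5 + S)/S)
R(243, -192) - B(J(l, -18) - 1*31) = √(295 + 243) - (4 - 20/(-3 - 1*31)) = √538 - (4 - 20/(-3 - 31)) = √538 - (4 - 20/(-34)) = √538 - (4 - 20*(-1/34)) = √538 - (4 + 10/17) = √538 - 1*78/17 = √538 - 78/17 = -78/17 + √538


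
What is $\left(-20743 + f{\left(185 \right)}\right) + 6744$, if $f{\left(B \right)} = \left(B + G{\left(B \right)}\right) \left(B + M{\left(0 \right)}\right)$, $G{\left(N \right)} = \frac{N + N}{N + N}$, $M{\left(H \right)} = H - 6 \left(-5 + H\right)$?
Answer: $25991$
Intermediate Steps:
$M{\left(H \right)} = 30 - 5 H$ ($M{\left(H \right)} = H - \left(-30 + 6 H\right) = 30 - 5 H$)
$G{\left(N \right)} = 1$ ($G{\left(N \right)} = \frac{2 N}{2 N} = 2 N \frac{1}{2 N} = 1$)
$f{\left(B \right)} = \left(1 + B\right) \left(30 + B\right)$ ($f{\left(B \right)} = \left(B + 1\right) \left(B + \left(30 - 0\right)\right) = \left(1 + B\right) \left(B + \left(30 + 0\right)\right) = \left(1 + B\right) \left(B + 30\right) = \left(1 + B\right) \left(30 + B\right)$)
$\left(-20743 + f{\left(185 \right)}\right) + 6744 = \left(-20743 + \left(30 + 185^{2} + 31 \cdot 185\right)\right) + 6744 = \left(-20743 + \left(30 + 34225 + 5735\right)\right) + 6744 = \left(-20743 + 39990\right) + 6744 = 19247 + 6744 = 25991$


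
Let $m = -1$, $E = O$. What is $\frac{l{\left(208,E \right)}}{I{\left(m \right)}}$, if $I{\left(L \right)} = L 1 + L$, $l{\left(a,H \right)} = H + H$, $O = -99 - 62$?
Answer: $161$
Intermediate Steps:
$O = -161$ ($O = -99 - 62 = -161$)
$E = -161$
$l{\left(a,H \right)} = 2 H$
$I{\left(L \right)} = 2 L$ ($I{\left(L \right)} = L + L = 2 L$)
$\frac{l{\left(208,E \right)}}{I{\left(m \right)}} = \frac{2 \left(-161\right)}{2 \left(-1\right)} = - \frac{322}{-2} = \left(-322\right) \left(- \frac{1}{2}\right) = 161$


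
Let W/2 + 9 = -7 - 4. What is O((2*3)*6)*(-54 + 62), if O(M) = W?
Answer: -320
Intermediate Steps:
W = -40 (W = -18 + 2*(-7 - 4) = -18 + 2*(-11) = -18 - 22 = -40)
O(M) = -40
O((2*3)*6)*(-54 + 62) = -40*(-54 + 62) = -40*8 = -320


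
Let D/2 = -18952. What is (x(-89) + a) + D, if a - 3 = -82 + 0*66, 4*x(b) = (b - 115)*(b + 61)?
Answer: -36555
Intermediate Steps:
x(b) = (-115 + b)*(61 + b)/4 (x(b) = ((b - 115)*(b + 61))/4 = ((-115 + b)*(61 + b))/4 = (-115 + b)*(61 + b)/4)
D = -37904 (D = 2*(-18952) = -37904)
a = -79 (a = 3 + (-82 + 0*66) = 3 + (-82 + 0) = 3 - 82 = -79)
(x(-89) + a) + D = ((-7015/4 - 27/2*(-89) + (¼)*(-89)²) - 79) - 37904 = ((-7015/4 + 2403/2 + (¼)*7921) - 79) - 37904 = ((-7015/4 + 2403/2 + 7921/4) - 79) - 37904 = (1428 - 79) - 37904 = 1349 - 37904 = -36555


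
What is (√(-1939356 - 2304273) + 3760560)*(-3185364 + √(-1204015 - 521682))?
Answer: -(3185364 - I*√1725697)*(3760560 + I*√4243629) ≈ -1.1979e+13 - 1.6218e+9*I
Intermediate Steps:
(√(-1939356 - 2304273) + 3760560)*(-3185364 + √(-1204015 - 521682)) = (√(-4243629) + 3760560)*(-3185364 + √(-1725697)) = (I*√4243629 + 3760560)*(-3185364 + I*√1725697) = (3760560 + I*√4243629)*(-3185364 + I*√1725697) = (-3185364 + I*√1725697)*(3760560 + I*√4243629)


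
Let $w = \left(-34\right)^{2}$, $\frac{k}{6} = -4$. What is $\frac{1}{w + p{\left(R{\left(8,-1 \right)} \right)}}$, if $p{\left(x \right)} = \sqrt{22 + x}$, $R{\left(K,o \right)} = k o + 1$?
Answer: $\frac{1156}{1336289} - \frac{\sqrt{47}}{1336289} \approx 0.00085995$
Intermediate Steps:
$k = -24$ ($k = 6 \left(-4\right) = -24$)
$w = 1156$
$R{\left(K,o \right)} = 1 - 24 o$ ($R{\left(K,o \right)} = - 24 o + 1 = 1 - 24 o$)
$\frac{1}{w + p{\left(R{\left(8,-1 \right)} \right)}} = \frac{1}{1156 + \sqrt{22 + \left(1 - -24\right)}} = \frac{1}{1156 + \sqrt{22 + \left(1 + 24\right)}} = \frac{1}{1156 + \sqrt{22 + 25}} = \frac{1}{1156 + \sqrt{47}}$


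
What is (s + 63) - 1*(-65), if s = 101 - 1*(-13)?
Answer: 242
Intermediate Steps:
s = 114 (s = 101 + 13 = 114)
(s + 63) - 1*(-65) = (114 + 63) - 1*(-65) = 177 + 65 = 242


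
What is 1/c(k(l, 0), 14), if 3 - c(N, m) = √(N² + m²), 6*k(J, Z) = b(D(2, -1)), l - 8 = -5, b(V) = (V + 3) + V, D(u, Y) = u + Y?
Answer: -108/6757 - 6*√7081/6757 ≈ -0.090705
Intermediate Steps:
D(u, Y) = Y + u
b(V) = 3 + 2*V (b(V) = (3 + V) + V = 3 + 2*V)
l = 3 (l = 8 - 5 = 3)
k(J, Z) = ⅚ (k(J, Z) = (3 + 2*(-1 + 2))/6 = (3 + 2*1)/6 = (3 + 2)/6 = (⅙)*5 = ⅚)
c(N, m) = 3 - √(N² + m²)
1/c(k(l, 0), 14) = 1/(3 - √((⅚)² + 14²)) = 1/(3 - √(25/36 + 196)) = 1/(3 - √(7081/36)) = 1/(3 - √7081/6)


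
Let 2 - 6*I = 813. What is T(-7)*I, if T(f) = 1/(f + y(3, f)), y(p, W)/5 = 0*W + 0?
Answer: 811/42 ≈ 19.310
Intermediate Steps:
I = -811/6 (I = 1/3 - 1/6*813 = 1/3 - 271/2 = -811/6 ≈ -135.17)
y(p, W) = 0 (y(p, W) = 5*(0*W + 0) = 5*(0 + 0) = 5*0 = 0)
T(f) = 1/f (T(f) = 1/(f + 0) = 1/f)
T(-7)*I = -811/6/(-7) = -1/7*(-811/6) = 811/42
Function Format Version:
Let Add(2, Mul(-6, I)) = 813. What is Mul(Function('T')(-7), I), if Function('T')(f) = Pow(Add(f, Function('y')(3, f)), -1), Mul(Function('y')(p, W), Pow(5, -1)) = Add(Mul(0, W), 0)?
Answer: Rational(811, 42) ≈ 19.310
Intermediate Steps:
I = Rational(-811, 6) (I = Add(Rational(1, 3), Mul(Rational(-1, 6), 813)) = Add(Rational(1, 3), Rational(-271, 2)) = Rational(-811, 6) ≈ -135.17)
Function('y')(p, W) = 0 (Function('y')(p, W) = Mul(5, Add(Mul(0, W), 0)) = Mul(5, Add(0, 0)) = Mul(5, 0) = 0)
Function('T')(f) = Pow(f, -1) (Function('T')(f) = Pow(Add(f, 0), -1) = Pow(f, -1))
Mul(Function('T')(-7), I) = Mul(Pow(-7, -1), Rational(-811, 6)) = Mul(Rational(-1, 7), Rational(-811, 6)) = Rational(811, 42)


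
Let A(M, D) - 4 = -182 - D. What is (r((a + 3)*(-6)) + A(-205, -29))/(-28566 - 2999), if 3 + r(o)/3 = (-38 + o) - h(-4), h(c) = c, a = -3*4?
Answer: 98/31565 ≈ 0.0031047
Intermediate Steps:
a = -12
A(M, D) = -178 - D (A(M, D) = 4 + (-182 - D) = -178 - D)
r(o) = -111 + 3*o (r(o) = -9 + 3*((-38 + o) - 1*(-4)) = -9 + 3*((-38 + o) + 4) = -9 + 3*(-34 + o) = -9 + (-102 + 3*o) = -111 + 3*o)
(r((a + 3)*(-6)) + A(-205, -29))/(-28566 - 2999) = ((-111 + 3*((-12 + 3)*(-6))) + (-178 - 1*(-29)))/(-28566 - 2999) = ((-111 + 3*(-9*(-6))) + (-178 + 29))/(-31565) = ((-111 + 3*54) - 149)*(-1/31565) = ((-111 + 162) - 149)*(-1/31565) = (51 - 149)*(-1/31565) = -98*(-1/31565) = 98/31565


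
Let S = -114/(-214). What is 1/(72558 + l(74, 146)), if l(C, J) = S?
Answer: 107/7763763 ≈ 1.3782e-5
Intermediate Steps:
S = 57/107 (S = -114*(-1/214) = 57/107 ≈ 0.53271)
l(C, J) = 57/107
1/(72558 + l(74, 146)) = 1/(72558 + 57/107) = 1/(7763763/107) = 107/7763763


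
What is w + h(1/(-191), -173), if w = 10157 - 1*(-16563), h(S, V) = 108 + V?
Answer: 26655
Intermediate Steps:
w = 26720 (w = 10157 + 16563 = 26720)
w + h(1/(-191), -173) = 26720 + (108 - 173) = 26720 - 65 = 26655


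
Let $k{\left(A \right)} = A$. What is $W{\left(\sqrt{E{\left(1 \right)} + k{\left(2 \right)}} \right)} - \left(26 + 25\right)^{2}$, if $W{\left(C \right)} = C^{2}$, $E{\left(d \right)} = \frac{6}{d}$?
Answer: $-2593$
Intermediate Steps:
$W{\left(\sqrt{E{\left(1 \right)} + k{\left(2 \right)}} \right)} - \left(26 + 25\right)^{2} = \left(\sqrt{\frac{6}{1} + 2}\right)^{2} - \left(26 + 25\right)^{2} = \left(\sqrt{6 \cdot 1 + 2}\right)^{2} - 51^{2} = \left(\sqrt{6 + 2}\right)^{2} - 2601 = \left(\sqrt{8}\right)^{2} - 2601 = \left(2 \sqrt{2}\right)^{2} - 2601 = 8 - 2601 = -2593$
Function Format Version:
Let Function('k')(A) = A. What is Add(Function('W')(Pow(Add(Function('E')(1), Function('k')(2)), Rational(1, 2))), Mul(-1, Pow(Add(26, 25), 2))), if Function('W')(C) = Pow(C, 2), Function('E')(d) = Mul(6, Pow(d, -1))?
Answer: -2593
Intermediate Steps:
Add(Function('W')(Pow(Add(Function('E')(1), Function('k')(2)), Rational(1, 2))), Mul(-1, Pow(Add(26, 25), 2))) = Add(Pow(Pow(Add(Mul(6, Pow(1, -1)), 2), Rational(1, 2)), 2), Mul(-1, Pow(Add(26, 25), 2))) = Add(Pow(Pow(Add(Mul(6, 1), 2), Rational(1, 2)), 2), Mul(-1, Pow(51, 2))) = Add(Pow(Pow(Add(6, 2), Rational(1, 2)), 2), Mul(-1, 2601)) = Add(Pow(Pow(8, Rational(1, 2)), 2), -2601) = Add(Pow(Mul(2, Pow(2, Rational(1, 2))), 2), -2601) = Add(8, -2601) = -2593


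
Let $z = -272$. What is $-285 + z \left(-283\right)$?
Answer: $76691$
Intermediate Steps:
$-285 + z \left(-283\right) = -285 - -76976 = -285 + 76976 = 76691$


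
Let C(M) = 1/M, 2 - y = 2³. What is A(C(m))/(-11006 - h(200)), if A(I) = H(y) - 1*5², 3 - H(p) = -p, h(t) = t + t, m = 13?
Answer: 14/5703 ≈ 0.0024548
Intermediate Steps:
h(t) = 2*t
y = -6 (y = 2 - 1*2³ = 2 - 1*8 = 2 - 8 = -6)
H(p) = 3 + p (H(p) = 3 - (-1)*p = 3 + p)
C(M) = 1/M
A(I) = -28 (A(I) = (3 - 6) - 1*5² = -3 - 1*25 = -3 - 25 = -28)
A(C(m))/(-11006 - h(200)) = -28/(-11006 - 2*200) = -28/(-11006 - 1*400) = -28/(-11006 - 400) = -28/(-11406) = -28*(-1/11406) = 14/5703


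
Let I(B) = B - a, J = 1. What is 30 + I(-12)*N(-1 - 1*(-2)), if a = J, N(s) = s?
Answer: 17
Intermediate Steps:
a = 1
I(B) = -1 + B (I(B) = B - 1*1 = B - 1 = -1 + B)
30 + I(-12)*N(-1 - 1*(-2)) = 30 + (-1 - 12)*(-1 - 1*(-2)) = 30 - 13*(-1 + 2) = 30 - 13*1 = 30 - 13 = 17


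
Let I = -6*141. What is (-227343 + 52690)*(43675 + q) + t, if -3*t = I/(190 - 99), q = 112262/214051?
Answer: -148584268973166219/19478641 ≈ -7.6281e+9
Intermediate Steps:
q = 112262/214051 (q = 112262*(1/214051) = 112262/214051 ≈ 0.52446)
I = -846
t = 282/91 (t = -(-846)/(3*(190 - 99)) = -(-846)/(3*91) = -(-846)/273 = -⅓*(-846/91) = 282/91 ≈ 3.0989)
(-227343 + 52690)*(43675 + q) + t = (-227343 + 52690)*(43675 + 112262/214051) + 282/91 = -174653*9348789687/214051 + 282/91 = -1632794165203611/214051 + 282/91 = -148584268973166219/19478641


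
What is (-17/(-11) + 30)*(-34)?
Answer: -11798/11 ≈ -1072.5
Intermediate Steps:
(-17/(-11) + 30)*(-34) = (-17*(-1/11) + 30)*(-34) = (17/11 + 30)*(-34) = (347/11)*(-34) = -11798/11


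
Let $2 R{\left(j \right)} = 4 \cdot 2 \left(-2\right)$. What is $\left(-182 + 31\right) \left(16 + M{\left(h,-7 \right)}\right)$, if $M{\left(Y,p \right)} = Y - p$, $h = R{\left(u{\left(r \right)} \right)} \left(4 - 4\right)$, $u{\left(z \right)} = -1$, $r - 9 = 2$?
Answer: $-3473$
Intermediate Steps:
$r = 11$ ($r = 9 + 2 = 11$)
$R{\left(j \right)} = -8$ ($R{\left(j \right)} = \frac{4 \cdot 2 \left(-2\right)}{2} = \frac{8 \left(-2\right)}{2} = \frac{1}{2} \left(-16\right) = -8$)
$h = 0$ ($h = - 8 \left(4 - 4\right) = \left(-8\right) 0 = 0$)
$\left(-182 + 31\right) \left(16 + M{\left(h,-7 \right)}\right) = \left(-182 + 31\right) \left(16 + \left(0 - -7\right)\right) = - 151 \left(16 + \left(0 + 7\right)\right) = - 151 \left(16 + 7\right) = \left(-151\right) 23 = -3473$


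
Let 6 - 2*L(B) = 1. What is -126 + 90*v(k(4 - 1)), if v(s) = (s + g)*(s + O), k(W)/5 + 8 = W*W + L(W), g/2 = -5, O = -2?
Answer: 20673/2 ≈ 10337.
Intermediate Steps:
g = -10 (g = 2*(-5) = -10)
L(B) = 5/2 (L(B) = 3 - ½*1 = 3 - ½ = 5/2)
k(W) = -55/2 + 5*W² (k(W) = -40 + 5*(W*W + 5/2) = -40 + 5*(W² + 5/2) = -40 + 5*(5/2 + W²) = -40 + (25/2 + 5*W²) = -55/2 + 5*W²)
v(s) = (-10 + s)*(-2 + s) (v(s) = (s - 10)*(s - 2) = (-10 + s)*(-2 + s))
-126 + 90*v(k(4 - 1)) = -126 + 90*(20 + (-55/2 + 5*(4 - 1)²)² - 12*(-55/2 + 5*(4 - 1)²)) = -126 + 90*(20 + (-55/2 + 5*3²)² - 12*(-55/2 + 5*3²)) = -126 + 90*(20 + (-55/2 + 5*9)² - 12*(-55/2 + 5*9)) = -126 + 90*(20 + (-55/2 + 45)² - 12*(-55/2 + 45)) = -126 + 90*(20 + (35/2)² - 12*35/2) = -126 + 90*(20 + 1225/4 - 210) = -126 + 90*(465/4) = -126 + 20925/2 = 20673/2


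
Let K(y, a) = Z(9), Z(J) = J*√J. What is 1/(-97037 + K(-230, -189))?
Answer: -1/97010 ≈ -1.0308e-5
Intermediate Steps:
Z(J) = J^(3/2)
K(y, a) = 27 (K(y, a) = 9^(3/2) = 27)
1/(-97037 + K(-230, -189)) = 1/(-97037 + 27) = 1/(-97010) = -1/97010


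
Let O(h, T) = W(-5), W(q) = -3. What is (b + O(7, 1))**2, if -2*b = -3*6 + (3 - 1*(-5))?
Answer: 4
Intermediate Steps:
O(h, T) = -3
b = 5 (b = -(-3*6 + (3 - 1*(-5)))/2 = -(-18 + (3 + 5))/2 = -(-18 + 8)/2 = -1/2*(-10) = 5)
(b + O(7, 1))**2 = (5 - 3)**2 = 2**2 = 4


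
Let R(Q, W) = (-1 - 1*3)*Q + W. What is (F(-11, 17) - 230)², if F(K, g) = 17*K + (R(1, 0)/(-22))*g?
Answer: 20729809/121 ≈ 1.7132e+5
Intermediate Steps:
R(Q, W) = W - 4*Q (R(Q, W) = (-1 - 3)*Q + W = -4*Q + W = W - 4*Q)
F(K, g) = 17*K + 2*g/11 (F(K, g) = 17*K + ((0 - 4*1)/(-22))*g = 17*K + ((0 - 4)*(-1/22))*g = 17*K + (-4*(-1/22))*g = 17*K + 2*g/11)
(F(-11, 17) - 230)² = ((17*(-11) + (2/11)*17) - 230)² = ((-187 + 34/11) - 230)² = (-2023/11 - 230)² = (-4553/11)² = 20729809/121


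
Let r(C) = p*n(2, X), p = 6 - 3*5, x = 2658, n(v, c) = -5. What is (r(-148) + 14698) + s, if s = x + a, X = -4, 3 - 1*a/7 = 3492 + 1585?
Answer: -18117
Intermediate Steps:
a = -35518 (a = 21 - 7*(3492 + 1585) = 21 - 7*5077 = 21 - 35539 = -35518)
p = -9 (p = 6 - 15 = -9)
r(C) = 45 (r(C) = -9*(-5) = 45)
s = -32860 (s = 2658 - 35518 = -32860)
(r(-148) + 14698) + s = (45 + 14698) - 32860 = 14743 - 32860 = -18117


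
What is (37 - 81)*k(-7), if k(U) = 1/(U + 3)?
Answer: 11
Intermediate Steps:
k(U) = 1/(3 + U)
(37 - 81)*k(-7) = (37 - 81)/(3 - 7) = -44/(-4) = -44*(-1/4) = 11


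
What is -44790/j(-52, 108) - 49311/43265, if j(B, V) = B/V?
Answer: 52321021407/562445 ≈ 93024.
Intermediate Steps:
-44790/j(-52, 108) - 49311/43265 = -44790/((-52/108)) - 49311/43265 = -44790/((-52*1/108)) - 49311*1/43265 = -44790/(-13/27) - 49311/43265 = -44790*(-27/13) - 49311/43265 = 1209330/13 - 49311/43265 = 52321021407/562445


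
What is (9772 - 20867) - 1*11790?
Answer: -22885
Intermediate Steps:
(9772 - 20867) - 1*11790 = -11095 - 11790 = -22885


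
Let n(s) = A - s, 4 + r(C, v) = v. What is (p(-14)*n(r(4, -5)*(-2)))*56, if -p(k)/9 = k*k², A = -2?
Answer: -27659520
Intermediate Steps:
r(C, v) = -4 + v
n(s) = -2 - s
p(k) = -9*k³ (p(k) = -9*k*k² = -9*k³)
(p(-14)*n(r(4, -5)*(-2)))*56 = ((-9*(-14)³)*(-2 - (-4 - 5)*(-2)))*56 = ((-9*(-2744))*(-2 - (-9)*(-2)))*56 = (24696*(-2 - 1*18))*56 = (24696*(-2 - 18))*56 = (24696*(-20))*56 = -493920*56 = -27659520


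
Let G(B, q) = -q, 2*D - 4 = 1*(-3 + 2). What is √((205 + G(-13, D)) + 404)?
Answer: 9*√30/2 ≈ 24.648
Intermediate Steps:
D = 3/2 (D = 2 + (1*(-3 + 2))/2 = 2 + (1*(-1))/2 = 2 + (½)*(-1) = 2 - ½ = 3/2 ≈ 1.5000)
√((205 + G(-13, D)) + 404) = √((205 - 1*3/2) + 404) = √((205 - 3/2) + 404) = √(407/2 + 404) = √(1215/2) = 9*√30/2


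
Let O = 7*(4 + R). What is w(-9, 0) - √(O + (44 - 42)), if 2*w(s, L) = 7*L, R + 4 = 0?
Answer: -√2 ≈ -1.4142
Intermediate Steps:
R = -4 (R = -4 + 0 = -4)
w(s, L) = 7*L/2 (w(s, L) = (7*L)/2 = 7*L/2)
O = 0 (O = 7*(4 - 4) = 7*0 = 0)
w(-9, 0) - √(O + (44 - 42)) = (7/2)*0 - √(0 + (44 - 42)) = 0 - √(0 + 2) = 0 - √2 = -√2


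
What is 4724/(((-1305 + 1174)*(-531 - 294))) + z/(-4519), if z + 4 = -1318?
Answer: 164222906/488390925 ≈ 0.33625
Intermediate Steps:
z = -1322 (z = -4 - 1318 = -1322)
4724/(((-1305 + 1174)*(-531 - 294))) + z/(-4519) = 4724/(((-1305 + 1174)*(-531 - 294))) - 1322/(-4519) = 4724/((-131*(-825))) - 1322*(-1/4519) = 4724/108075 + 1322/4519 = 164222906/488390925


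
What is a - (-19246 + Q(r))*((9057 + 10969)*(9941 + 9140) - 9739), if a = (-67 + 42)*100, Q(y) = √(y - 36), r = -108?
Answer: 7354019136782 - 4585276404*I ≈ 7.354e+12 - 4.5853e+9*I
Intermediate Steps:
Q(y) = √(-36 + y)
a = -2500 (a = -25*100 = -2500)
a - (-19246 + Q(r))*((9057 + 10969)*(9941 + 9140) - 9739) = -2500 - (-19246 + √(-36 - 108))*((9057 + 10969)*(9941 + 9140) - 9739) = -2500 - (-19246 + √(-144))*(20026*19081 - 9739) = -2500 - (-19246 + 12*I)*(382116106 - 9739) = -2500 - (-19246 + 12*I)*382106367 = -2500 - (-7354019139282 + 4585276404*I) = -2500 + (7354019139282 - 4585276404*I) = 7354019136782 - 4585276404*I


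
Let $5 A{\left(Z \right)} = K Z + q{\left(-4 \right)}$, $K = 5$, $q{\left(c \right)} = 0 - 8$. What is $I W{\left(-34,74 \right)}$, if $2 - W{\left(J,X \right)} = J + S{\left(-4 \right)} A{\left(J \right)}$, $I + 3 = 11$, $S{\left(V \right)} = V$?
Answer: $- \frac{4256}{5} \approx -851.2$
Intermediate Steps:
$q{\left(c \right)} = -8$ ($q{\left(c \right)} = 0 - 8 = -8$)
$I = 8$ ($I = -3 + 11 = 8$)
$A{\left(Z \right)} = - \frac{8}{5} + Z$ ($A{\left(Z \right)} = \frac{5 Z - 8}{5} = \frac{-8 + 5 Z}{5} = - \frac{8}{5} + Z$)
$W{\left(J,X \right)} = - \frac{22}{5} + 3 J$ ($W{\left(J,X \right)} = 2 - \left(J - 4 \left(- \frac{8}{5} + J\right)\right) = 2 - \left(J - \left(- \frac{32}{5} + 4 J\right)\right) = 2 - \left(\frac{32}{5} - 3 J\right) = 2 + \left(- \frac{32}{5} + 3 J\right) = - \frac{22}{5} + 3 J$)
$I W{\left(-34,74 \right)} = 8 \left(- \frac{22}{5} + 3 \left(-34\right)\right) = 8 \left(- \frac{22}{5} - 102\right) = 8 \left(- \frac{532}{5}\right) = - \frac{4256}{5}$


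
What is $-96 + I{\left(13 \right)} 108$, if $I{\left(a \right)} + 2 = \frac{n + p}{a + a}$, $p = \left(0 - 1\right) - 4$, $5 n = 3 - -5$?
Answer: $- \frac{21198}{65} \approx -326.12$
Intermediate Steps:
$n = \frac{8}{5}$ ($n = \frac{3 - -5}{5} = \frac{3 + 5}{5} = \frac{1}{5} \cdot 8 = \frac{8}{5} \approx 1.6$)
$p = -5$ ($p = -1 - 4 = -5$)
$I{\left(a \right)} = -2 - \frac{17}{10 a}$ ($I{\left(a \right)} = -2 + \frac{\frac{8}{5} - 5}{a + a} = -2 - \frac{17}{5 \cdot 2 a} = -2 - \frac{17 \frac{1}{2 a}}{5} = -2 - \frac{17}{10 a}$)
$-96 + I{\left(13 \right)} 108 = -96 + \left(-2 - \frac{17}{10 \cdot 13}\right) 108 = -96 + \left(-2 - \frac{17}{130}\right) 108 = -96 - \frac{14958}{65} = - \frac{21198}{65}$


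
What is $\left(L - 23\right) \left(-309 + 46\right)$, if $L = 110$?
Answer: $-22881$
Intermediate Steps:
$\left(L - 23\right) \left(-309 + 46\right) = \left(110 - 23\right) \left(-309 + 46\right) = 87 \left(-263\right) = -22881$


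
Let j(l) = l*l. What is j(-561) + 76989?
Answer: 391710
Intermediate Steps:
j(l) = l²
j(-561) + 76989 = (-561)² + 76989 = 314721 + 76989 = 391710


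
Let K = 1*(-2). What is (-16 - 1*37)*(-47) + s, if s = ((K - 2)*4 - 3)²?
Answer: 2852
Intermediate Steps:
K = -2
s = 361 (s = ((-2 - 2)*4 - 3)² = (-4*4 - 3)² = (-16 - 3)² = (-19)² = 361)
(-16 - 1*37)*(-47) + s = (-16 - 1*37)*(-47) + 361 = (-16 - 37)*(-47) + 361 = -53*(-47) + 361 = 2491 + 361 = 2852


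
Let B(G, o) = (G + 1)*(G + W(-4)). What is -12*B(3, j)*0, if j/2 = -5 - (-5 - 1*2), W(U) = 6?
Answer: 0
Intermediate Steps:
j = 4 (j = 2*(-5 - (-5 - 1*2)) = 2*(-5 - (-5 - 2)) = 2*(-5 - 1*(-7)) = 2*(-5 + 7) = 2*2 = 4)
B(G, o) = (1 + G)*(6 + G) (B(G, o) = (G + 1)*(G + 6) = (1 + G)*(6 + G))
-12*B(3, j)*0 = -12*(6 + 3² + 7*3)*0 = -12*(6 + 9 + 21)*0 = -12*36*0 = -432*0 = 0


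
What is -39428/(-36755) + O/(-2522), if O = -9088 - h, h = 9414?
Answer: 389739213/46348055 ≈ 8.4090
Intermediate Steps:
O = -18502 (O = -9088 - 1*9414 = -9088 - 9414 = -18502)
-39428/(-36755) + O/(-2522) = -39428/(-36755) - 18502/(-2522) = -39428*(-1/36755) - 18502*(-1/2522) = 39428/36755 + 9251/1261 = 389739213/46348055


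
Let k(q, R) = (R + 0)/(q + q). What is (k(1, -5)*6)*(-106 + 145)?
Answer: -585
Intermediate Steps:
k(q, R) = R/(2*q) (k(q, R) = R/((2*q)) = R*(1/(2*q)) = R/(2*q))
(k(1, -5)*6)*(-106 + 145) = (((1/2)*(-5)/1)*6)*(-106 + 145) = (((1/2)*(-5)*1)*6)*39 = -5/2*6*39 = -15*39 = -585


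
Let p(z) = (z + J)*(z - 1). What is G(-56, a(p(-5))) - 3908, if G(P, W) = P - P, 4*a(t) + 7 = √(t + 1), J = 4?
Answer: -3908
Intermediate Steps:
p(z) = (-1 + z)*(4 + z) (p(z) = (z + 4)*(z - 1) = (4 + z)*(-1 + z) = (-1 + z)*(4 + z))
a(t) = -7/4 + √(1 + t)/4 (a(t) = -7/4 + √(t + 1)/4 = -7/4 + √(1 + t)/4)
G(P, W) = 0
G(-56, a(p(-5))) - 3908 = 0 - 3908 = -3908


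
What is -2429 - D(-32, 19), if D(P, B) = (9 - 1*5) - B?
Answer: -2414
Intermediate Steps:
D(P, B) = 4 - B (D(P, B) = (9 - 5) - B = 4 - B)
-2429 - D(-32, 19) = -2429 - (4 - 1*19) = -2429 - (4 - 19) = -2429 - 1*(-15) = -2429 + 15 = -2414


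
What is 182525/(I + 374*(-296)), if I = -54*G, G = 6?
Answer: -182525/111028 ≈ -1.6440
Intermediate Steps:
I = -324 (I = -54*6 = -324)
182525/(I + 374*(-296)) = 182525/(-324 + 374*(-296)) = 182525/(-324 - 110704) = 182525/(-111028) = 182525*(-1/111028) = -182525/111028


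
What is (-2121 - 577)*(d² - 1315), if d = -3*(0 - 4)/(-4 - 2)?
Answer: 3537078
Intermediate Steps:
d = -2 (d = -(-12)/(-6) = -(-12)*(-1)/6 = -3*⅔ = -2)
(-2121 - 577)*(d² - 1315) = (-2121 - 577)*((-2)² - 1315) = -2698*(4 - 1315) = -2698*(-1311) = 3537078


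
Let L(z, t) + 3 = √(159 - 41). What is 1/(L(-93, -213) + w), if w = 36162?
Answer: 36159/1307473163 - √118/1307473163 ≈ 2.7647e-5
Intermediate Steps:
L(z, t) = -3 + √118 (L(z, t) = -3 + √(159 - 41) = -3 + √118)
1/(L(-93, -213) + w) = 1/((-3 + √118) + 36162) = 1/(36159 + √118)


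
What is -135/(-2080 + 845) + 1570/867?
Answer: 411199/214149 ≈ 1.9202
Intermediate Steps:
-135/(-2080 + 845) + 1570/867 = -135/(-1235) + 1570*(1/867) = -135*(-1/1235) + 1570/867 = 27/247 + 1570/867 = 411199/214149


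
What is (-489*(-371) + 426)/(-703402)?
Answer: -181845/703402 ≈ -0.25852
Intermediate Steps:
(-489*(-371) + 426)/(-703402) = (181419 + 426)*(-1/703402) = 181845*(-1/703402) = -181845/703402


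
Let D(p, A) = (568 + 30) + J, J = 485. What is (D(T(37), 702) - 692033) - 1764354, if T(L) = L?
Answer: -2455304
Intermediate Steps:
D(p, A) = 1083 (D(p, A) = (568 + 30) + 485 = 598 + 485 = 1083)
(D(T(37), 702) - 692033) - 1764354 = (1083 - 692033) - 1764354 = -690950 - 1764354 = -2455304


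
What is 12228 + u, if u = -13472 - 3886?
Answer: -5130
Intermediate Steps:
u = -17358
12228 + u = 12228 - 17358 = -5130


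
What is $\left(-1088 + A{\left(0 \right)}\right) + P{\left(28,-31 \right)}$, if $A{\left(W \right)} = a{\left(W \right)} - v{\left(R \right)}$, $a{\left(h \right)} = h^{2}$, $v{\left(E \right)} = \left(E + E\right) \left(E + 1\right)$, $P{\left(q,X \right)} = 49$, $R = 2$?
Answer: $-1051$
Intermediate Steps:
$v{\left(E \right)} = 2 E \left(1 + E\right)$
$A{\left(W \right)} = -12 + W^{2}$ ($A{\left(W \right)} = W^{2} - 2 \cdot 2 \left(1 + 2\right) = W^{2} - 2 \cdot 2 \cdot 3 = W^{2} - 12 = -12 + W^{2}$)
$\left(-1088 + A{\left(0 \right)}\right) + P{\left(28,-31 \right)} = \left(-1088 - \left(12 - 0^{2}\right)\right) + 49 = \left(-1088 + \left(-12 + 0\right)\right) + 49 = \left(-1088 - 12\right) + 49 = -1100 + 49 = -1051$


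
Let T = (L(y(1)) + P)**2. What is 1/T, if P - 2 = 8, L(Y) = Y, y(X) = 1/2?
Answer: 4/441 ≈ 0.0090703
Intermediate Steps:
y(X) = 1/2
P = 10 (P = 2 + 8 = 10)
T = 441/4 (T = (1/2 + 10)**2 = (21/2)**2 = 441/4 ≈ 110.25)
1/T = 1/(441/4) = 4/441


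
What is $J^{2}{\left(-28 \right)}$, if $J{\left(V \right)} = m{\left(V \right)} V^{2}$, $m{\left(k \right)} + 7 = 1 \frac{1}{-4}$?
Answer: $32307856$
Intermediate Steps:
$m{\left(k \right)} = - \frac{29}{4}$ ($m{\left(k \right)} = -7 + 1 \frac{1}{-4} = -7 + 1 \left(- \frac{1}{4}\right) = -7 - \frac{1}{4} = - \frac{29}{4}$)
$J{\left(V \right)} = - \frac{29 V^{2}}{4}$
$J^{2}{\left(-28 \right)} = \left(- \frac{29 \left(-28\right)^{2}}{4}\right)^{2} = \left(\left(- \frac{29}{4}\right) 784\right)^{2} = \left(-5684\right)^{2} = 32307856$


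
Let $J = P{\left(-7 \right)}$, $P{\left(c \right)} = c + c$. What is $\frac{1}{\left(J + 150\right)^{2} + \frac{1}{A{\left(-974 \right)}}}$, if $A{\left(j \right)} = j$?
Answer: $\frac{974}{18015103} \approx 5.4066 \cdot 10^{-5}$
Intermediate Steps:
$P{\left(c \right)} = 2 c$
$J = -14$ ($J = 2 \left(-7\right) = -14$)
$\frac{1}{\left(J + 150\right)^{2} + \frac{1}{A{\left(-974 \right)}}} = \frac{1}{\left(-14 + 150\right)^{2} + \frac{1}{-974}} = \frac{1}{136^{2} - \frac{1}{974}} = \frac{1}{18496 - \frac{1}{974}} = \frac{1}{\frac{18015103}{974}} = \frac{974}{18015103}$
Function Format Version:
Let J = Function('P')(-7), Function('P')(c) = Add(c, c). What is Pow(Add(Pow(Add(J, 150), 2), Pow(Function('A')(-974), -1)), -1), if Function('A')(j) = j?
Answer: Rational(974, 18015103) ≈ 5.4066e-5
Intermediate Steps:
Function('P')(c) = Mul(2, c)
J = -14 (J = Mul(2, -7) = -14)
Pow(Add(Pow(Add(J, 150), 2), Pow(Function('A')(-974), -1)), -1) = Pow(Add(Pow(Add(-14, 150), 2), Pow(-974, -1)), -1) = Pow(Add(Pow(136, 2), Rational(-1, 974)), -1) = Pow(Add(18496, Rational(-1, 974)), -1) = Pow(Rational(18015103, 974), -1) = Rational(974, 18015103)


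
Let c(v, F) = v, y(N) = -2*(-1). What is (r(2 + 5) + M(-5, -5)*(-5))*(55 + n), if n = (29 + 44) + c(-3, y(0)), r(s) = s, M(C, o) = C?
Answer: 4000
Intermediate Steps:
y(N) = 2
n = 70 (n = (29 + 44) - 3 = 73 - 3 = 70)
(r(2 + 5) + M(-5, -5)*(-5))*(55 + n) = ((2 + 5) - 5*(-5))*(55 + 70) = (7 + 25)*125 = 32*125 = 4000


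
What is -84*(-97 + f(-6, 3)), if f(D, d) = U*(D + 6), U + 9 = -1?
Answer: 8148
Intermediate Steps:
U = -10 (U = -9 - 1 = -10)
f(D, d) = -60 - 10*D (f(D, d) = -10*(D + 6) = -10*(6 + D) = -60 - 10*D)
-84*(-97 + f(-6, 3)) = -84*(-97 + (-60 - 10*(-6))) = -84*(-97 + (-60 + 60)) = -84*(-97 + 0) = -84*(-97) = 8148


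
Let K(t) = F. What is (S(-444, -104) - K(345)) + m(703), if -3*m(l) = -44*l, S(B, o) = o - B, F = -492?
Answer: 33428/3 ≈ 11143.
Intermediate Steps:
K(t) = -492
m(l) = 44*l/3 (m(l) = -(-44)*l/3 = 44*l/3)
(S(-444, -104) - K(345)) + m(703) = ((-104 - 1*(-444)) - 1*(-492)) + (44/3)*703 = ((-104 + 444) + 492) + 30932/3 = (340 + 492) + 30932/3 = 832 + 30932/3 = 33428/3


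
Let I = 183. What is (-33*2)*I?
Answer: -12078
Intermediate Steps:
(-33*2)*I = -33*2*183 = -66*183 = -12078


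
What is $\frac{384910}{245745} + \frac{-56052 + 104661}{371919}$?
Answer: $\frac{10340050733}{6093148977} \approx 1.697$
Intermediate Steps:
$\frac{384910}{245745} + \frac{-56052 + 104661}{371919} = 384910 \cdot \frac{1}{245745} + 48609 \cdot \frac{1}{371919} = \frac{76982}{49149} + \frac{16203}{123973} = \frac{10340050733}{6093148977}$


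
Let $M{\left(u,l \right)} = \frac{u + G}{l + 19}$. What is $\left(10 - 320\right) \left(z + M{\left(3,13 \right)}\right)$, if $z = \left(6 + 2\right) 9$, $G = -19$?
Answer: $-22165$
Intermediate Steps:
$M{\left(u,l \right)} = \frac{-19 + u}{19 + l}$ ($M{\left(u,l \right)} = \frac{u - 19}{l + 19} = \frac{-19 + u}{19 + l}$)
$z = 72$ ($z = 8 \cdot 9 = 72$)
$\left(10 - 320\right) \left(z + M{\left(3,13 \right)}\right) = \left(10 - 320\right) \left(72 + \frac{-19 + 3}{19 + 13}\right) = - 310 \left(72 + \frac{1}{32} \left(-16\right)\right) = - 310 \left(72 - \frac{1}{2}\right) = \left(-310\right) \frac{143}{2} = -22165$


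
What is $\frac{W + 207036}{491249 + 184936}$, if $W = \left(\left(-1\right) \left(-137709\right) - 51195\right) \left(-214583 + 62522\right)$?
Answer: $- \frac{4385066106}{225395} \approx -19455.0$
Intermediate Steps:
$W = -13155405354$ ($W = \left(137709 - 51195\right) \left(-152061\right) = 86514 \left(-152061\right) = -13155405354$)
$\frac{W + 207036}{491249 + 184936} = \frac{-13155405354 + 207036}{491249 + 184936} = - \frac{13155198318}{676185} = \left(-13155198318\right) \frac{1}{676185} = - \frac{4385066106}{225395}$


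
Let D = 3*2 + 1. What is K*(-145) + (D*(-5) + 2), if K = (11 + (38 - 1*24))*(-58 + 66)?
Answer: -29033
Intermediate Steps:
D = 7 (D = 6 + 1 = 7)
K = 200 (K = (11 + (38 - 24))*8 = (11 + 14)*8 = 25*8 = 200)
K*(-145) + (D*(-5) + 2) = 200*(-145) + (7*(-5) + 2) = -29000 + (-35 + 2) = -29000 - 33 = -29033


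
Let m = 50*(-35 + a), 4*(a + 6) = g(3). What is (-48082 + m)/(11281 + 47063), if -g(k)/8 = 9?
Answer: -6379/7293 ≈ -0.87467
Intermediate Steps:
g(k) = -72 (g(k) = -8*9 = -72)
a = -24 (a = -6 + (¼)*(-72) = -6 - 18 = -24)
m = -2950 (m = 50*(-35 - 24) = 50*(-59) = -2950)
(-48082 + m)/(11281 + 47063) = (-48082 - 2950)/(11281 + 47063) = -51032/58344 = -51032*1/58344 = -6379/7293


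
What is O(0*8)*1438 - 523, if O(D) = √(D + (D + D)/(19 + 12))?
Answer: -523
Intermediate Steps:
O(D) = √1023*√D/31 (O(D) = √(D + (2*D)/31) = √(D + (2*D)*(1/31)) = √(D + 2*D/31) = √(33*D/31) = √1023*√D/31)
O(0*8)*1438 - 523 = (√1023*√(0*8)/31)*1438 - 523 = (√1023*√0/31)*1438 - 523 = ((1/31)*√1023*0)*1438 - 523 = 0*1438 - 523 = 0 - 523 = -523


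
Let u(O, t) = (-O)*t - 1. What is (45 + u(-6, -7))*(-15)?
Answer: -30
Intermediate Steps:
u(O, t) = -1 - O*t (u(O, t) = -O*t - 1 = -1 - O*t)
(45 + u(-6, -7))*(-15) = (45 + (-1 - 1*(-6)*(-7)))*(-15) = (45 + (-1 - 42))*(-15) = (45 - 43)*(-15) = 2*(-15) = -30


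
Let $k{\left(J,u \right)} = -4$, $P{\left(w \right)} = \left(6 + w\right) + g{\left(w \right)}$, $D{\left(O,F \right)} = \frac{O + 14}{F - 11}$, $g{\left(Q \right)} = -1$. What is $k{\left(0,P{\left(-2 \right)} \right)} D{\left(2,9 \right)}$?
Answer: $32$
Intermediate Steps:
$D{\left(O,F \right)} = \frac{14 + O}{-11 + F}$
$P{\left(w \right)} = 5 + w$ ($P{\left(w \right)} = \left(6 + w\right) - 1 = 5 + w$)
$k{\left(0,P{\left(-2 \right)} \right)} D{\left(2,9 \right)} = - 4 \frac{14 + 2}{-11 + 9} = - 4 \frac{1}{-2} \cdot 16 = - 4 \left(\left(- \frac{1}{2}\right) 16\right) = \left(-4\right) \left(-8\right) = 32$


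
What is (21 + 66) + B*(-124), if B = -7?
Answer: 955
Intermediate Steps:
(21 + 66) + B*(-124) = (21 + 66) - 7*(-124) = 87 + 868 = 955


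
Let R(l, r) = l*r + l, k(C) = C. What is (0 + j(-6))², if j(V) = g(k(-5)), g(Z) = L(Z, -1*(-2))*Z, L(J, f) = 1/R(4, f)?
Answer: 25/144 ≈ 0.17361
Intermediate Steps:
R(l, r) = l + l*r
L(J, f) = 1/(4 + 4*f) (L(J, f) = 1/(4*(1 + f)) = 1/(4 + 4*f))
g(Z) = Z/12 (g(Z) = (1/(4*(1 - 1*(-2))))*Z = (1/(4*(1 + 2)))*Z = ((¼)/3)*Z = ((¼)*(⅓))*Z = Z/12)
j(V) = -5/12 (j(V) = (1/12)*(-5) = -5/12)
(0 + j(-6))² = (0 - 5/12)² = (-5/12)² = 25/144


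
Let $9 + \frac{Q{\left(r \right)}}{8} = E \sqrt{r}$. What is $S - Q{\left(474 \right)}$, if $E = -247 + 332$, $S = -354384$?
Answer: $-354312 - 680 \sqrt{474} \approx -3.6912 \cdot 10^{5}$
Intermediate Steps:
$E = 85$
$Q{\left(r \right)} = -72 + 680 \sqrt{r}$ ($Q{\left(r \right)} = -72 + 8 \cdot 85 \sqrt{r} = -72 + 680 \sqrt{r}$)
$S - Q{\left(474 \right)} = -354384 - \left(-72 + 680 \sqrt{474}\right) = -354384 + \left(72 - 680 \sqrt{474}\right) = -354312 - 680 \sqrt{474}$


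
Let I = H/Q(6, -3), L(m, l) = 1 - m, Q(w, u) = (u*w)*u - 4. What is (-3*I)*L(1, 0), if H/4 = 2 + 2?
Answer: 0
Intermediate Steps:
Q(w, u) = -4 + w*u**2 (Q(w, u) = w*u**2 - 4 = -4 + w*u**2)
H = 16 (H = 4*(2 + 2) = 4*4 = 16)
I = 8/25 (I = 16/(-4 + 6*(-3)**2) = 16/(-4 + 6*9) = 16/(-4 + 54) = 16/50 = 16*(1/50) = 8/25 ≈ 0.32000)
(-3*I)*L(1, 0) = (-3*8/25)*(1 - 1*1) = -24*(1 - 1)/25 = -24/25*0 = 0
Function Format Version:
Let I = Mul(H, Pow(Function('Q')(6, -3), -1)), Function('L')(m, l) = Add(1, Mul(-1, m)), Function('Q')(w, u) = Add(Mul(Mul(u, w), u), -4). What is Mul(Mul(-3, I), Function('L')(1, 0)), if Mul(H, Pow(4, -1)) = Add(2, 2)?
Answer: 0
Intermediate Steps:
Function('Q')(w, u) = Add(-4, Mul(w, Pow(u, 2))) (Function('Q')(w, u) = Add(Mul(w, Pow(u, 2)), -4) = Add(-4, Mul(w, Pow(u, 2))))
H = 16 (H = Mul(4, Add(2, 2)) = Mul(4, 4) = 16)
I = Rational(8, 25) (I = Mul(16, Pow(Add(-4, Mul(6, Pow(-3, 2))), -1)) = Mul(16, Pow(Add(-4, Mul(6, 9)), -1)) = Mul(16, Pow(Add(-4, 54), -1)) = Mul(16, Pow(50, -1)) = Mul(16, Rational(1, 50)) = Rational(8, 25) ≈ 0.32000)
Mul(Mul(-3, I), Function('L')(1, 0)) = Mul(Mul(-3, Rational(8, 25)), Add(1, Mul(-1, 1))) = Mul(Rational(-24, 25), Add(1, -1)) = Mul(Rational(-24, 25), 0) = 0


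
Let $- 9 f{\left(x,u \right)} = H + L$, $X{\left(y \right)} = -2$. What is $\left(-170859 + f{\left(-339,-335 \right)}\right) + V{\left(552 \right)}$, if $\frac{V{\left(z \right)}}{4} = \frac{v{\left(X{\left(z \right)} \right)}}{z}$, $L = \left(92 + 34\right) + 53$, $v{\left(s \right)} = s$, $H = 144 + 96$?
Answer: $- \frac{35377453}{207} \approx -1.7091 \cdot 10^{5}$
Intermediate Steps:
$H = 240$
$L = 179$ ($L = 126 + 53 = 179$)
$V{\left(z \right)} = - \frac{8}{z}$ ($V{\left(z \right)} = 4 \left(- \frac{2}{z}\right) = - \frac{8}{z}$)
$f{\left(x,u \right)} = - \frac{419}{9}$ ($f{\left(x,u \right)} = - \frac{240 + 179}{9} = \left(- \frac{1}{9}\right) 419 = - \frac{419}{9}$)
$\left(-170859 + f{\left(-339,-335 \right)}\right) + V{\left(552 \right)} = \left(-170859 - \frac{419}{9}\right) - \frac{8}{552} = - \frac{1538150}{9} - \frac{1}{69} = - \frac{35377453}{207}$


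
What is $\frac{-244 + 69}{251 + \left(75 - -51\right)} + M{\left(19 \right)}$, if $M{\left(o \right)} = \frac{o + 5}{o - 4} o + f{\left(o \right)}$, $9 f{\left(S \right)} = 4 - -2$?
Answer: $\frac{173057}{5655} \approx 30.602$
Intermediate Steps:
$f{\left(S \right)} = \frac{2}{3}$ ($f{\left(S \right)} = \frac{4 - -2}{9} = \frac{4 + 2}{9} = \frac{1}{9} \cdot 6 = \frac{2}{3}$)
$M{\left(o \right)} = \frac{2}{3} + \frac{o \left(5 + o\right)}{-4 + o}$ ($M{\left(o \right)} = \frac{o + 5}{o - 4} o + \frac{2}{3} = \frac{5 + o}{-4 + o} o + \frac{2}{3} = \frac{o \left(5 + o\right)}{-4 + o} + \frac{2}{3} = \frac{2}{3} + \frac{o \left(5 + o\right)}{-4 + o}$)
$\frac{-244 + 69}{251 + \left(75 - -51\right)} + M{\left(19 \right)} = \frac{-244 + 69}{251 + \left(75 - -51\right)} + \frac{-8 + 3 \cdot 19^{2} + 17 \cdot 19}{3 \left(-4 + 19\right)} = - \frac{175}{251 + \left(75 + 51\right)} + \frac{-8 + 3 \cdot 361 + 323}{3 \cdot 15} = - \frac{175}{251 + 126} + \frac{1}{3} \cdot \frac{1}{15} \left(-8 + 1083 + 323\right) = - \frac{175}{377} + \frac{1}{3} \cdot \frac{1}{15} \cdot 1398 = \left(-175\right) \frac{1}{377} + \frac{466}{15} = - \frac{175}{377} + \frac{466}{15} = \frac{173057}{5655}$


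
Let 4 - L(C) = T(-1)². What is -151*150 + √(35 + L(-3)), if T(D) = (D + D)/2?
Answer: -22650 + √38 ≈ -22644.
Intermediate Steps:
T(D) = D (T(D) = (2*D)*(½) = D)
L(C) = 3 (L(C) = 4 - 1*(-1)² = 4 - 1*1 = 4 - 1 = 3)
-151*150 + √(35 + L(-3)) = -151*150 + √(35 + 3) = -22650 + √38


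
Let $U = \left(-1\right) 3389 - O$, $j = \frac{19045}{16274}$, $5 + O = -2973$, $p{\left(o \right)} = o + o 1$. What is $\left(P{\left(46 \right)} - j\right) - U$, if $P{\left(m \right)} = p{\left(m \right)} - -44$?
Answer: $\frac{8882833}{16274} \approx 545.83$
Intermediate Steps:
$p{\left(o \right)} = 2 o$ ($p{\left(o \right)} = o + o = 2 o$)
$O = -2978$ ($O = -5 - 2973 = -2978$)
$P{\left(m \right)} = 44 + 2 m$ ($P{\left(m \right)} = 2 m - -44 = 2 m + 44 = 44 + 2 m$)
$j = \frac{19045}{16274}$ ($j = 19045 \cdot \frac{1}{16274} = \frac{19045}{16274} \approx 1.1703$)
$U = -411$ ($U = \left(-1\right) 3389 - -2978 = -3389 + 2978 = -411$)
$\left(P{\left(46 \right)} - j\right) - U = \left(\left(44 + 2 \cdot 46\right) - \frac{19045}{16274}\right) - -411 = \left(\left(44 + 92\right) - \frac{19045}{16274}\right) + 411 = \left(136 - \frac{19045}{16274}\right) + 411 = \frac{2194219}{16274} + 411 = \frac{8882833}{16274}$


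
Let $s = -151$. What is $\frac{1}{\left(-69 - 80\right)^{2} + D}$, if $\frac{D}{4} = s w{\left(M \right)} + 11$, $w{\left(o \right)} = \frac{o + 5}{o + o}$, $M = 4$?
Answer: $\frac{2}{43131} \approx 4.637 \cdot 10^{-5}$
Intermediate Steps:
$w{\left(o \right)} = \frac{5 + o}{2 o}$
$D = - \frac{1271}{2}$ ($D = 4 \left(- 151 \frac{5 + 4}{2 \cdot 4} + 11\right) = 4 \left(- 151 \cdot \frac{1}{2} \cdot \frac{1}{4} \cdot 9 + 11\right) = 4 \left(\left(-151\right) \frac{9}{8} + 11\right) = 4 \left(- \frac{1359}{8} + 11\right) = 4 \left(- \frac{1271}{8}\right) = - \frac{1271}{2} \approx -635.5$)
$\frac{1}{\left(-69 - 80\right)^{2} + D} = \frac{1}{\left(-69 - 80\right)^{2} - \frac{1271}{2}} = \frac{1}{\left(-149\right)^{2} - \frac{1271}{2}} = \frac{1}{22201 - \frac{1271}{2}} = \frac{1}{\frac{43131}{2}} = \frac{2}{43131}$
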